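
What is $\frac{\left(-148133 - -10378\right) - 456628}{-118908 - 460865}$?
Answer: $\frac{594383}{579773} \approx 1.0252$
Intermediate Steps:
$\frac{\left(-148133 - -10378\right) - 456628}{-118908 - 460865} = \frac{\left(-148133 + 10378\right) - 456628}{-579773} = \left(-137755 - 456628\right) \left(- \frac{1}{579773}\right) = \left(-594383\right) \left(- \frac{1}{579773}\right) = \frac{594383}{579773}$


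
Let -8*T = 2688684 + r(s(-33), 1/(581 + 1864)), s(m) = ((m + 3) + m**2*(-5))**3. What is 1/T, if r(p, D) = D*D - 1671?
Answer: -23912100/8031515444663 ≈ -2.9773e-6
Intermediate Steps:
s(m) = (3 + m - 5*m**2)**3 (s(m) = ((3 + m) - 5*m**2)**3 = (3 + m - 5*m**2)**3)
r(p, D) = -1671 + D**2 (r(p, D) = D**2 - 1671 = -1671 + D**2)
T = -8031515444663/23912100 (T = -(2688684 + (-1671 + (1/(581 + 1864))**2))/8 = -(2688684 + (-1671 + (1/2445)**2))/8 = -(2688684 + (-1671 + 1/5978025))/8 = -(2688684 - 9989279774/5978025)/8 = -1/8*16063030889326/5978025 = -8031515444663/23912100 ≈ -3.3588e+5)
1/T = 1/(-8031515444663/23912100) = -23912100/8031515444663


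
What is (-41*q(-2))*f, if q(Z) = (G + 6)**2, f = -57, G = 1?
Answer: 114513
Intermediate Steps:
q(Z) = 49 (q(Z) = (1 + 6)**2 = 7**2 = 49)
(-41*q(-2))*f = -41*49*(-57) = -2009*(-57) = 114513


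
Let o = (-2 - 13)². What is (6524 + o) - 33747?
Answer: -26998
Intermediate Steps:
o = 225 (o = (-15)² = 225)
(6524 + o) - 33747 = (6524 + 225) - 33747 = 6749 - 33747 = -26998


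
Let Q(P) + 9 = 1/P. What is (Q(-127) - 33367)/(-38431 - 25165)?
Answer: 4238753/8076692 ≈ 0.52481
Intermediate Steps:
Q(P) = -9 + 1/P
(Q(-127) - 33367)/(-38431 - 25165) = ((-9 + 1/(-127)) - 33367)/(-38431 - 25165) = ((-9 - 1/127) - 33367)/(-63596) = (-1144/127 - 33367)*(-1/63596) = -4238753/127*(-1/63596) = 4238753/8076692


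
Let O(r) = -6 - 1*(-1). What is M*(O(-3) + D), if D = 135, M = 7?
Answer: 910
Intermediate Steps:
O(r) = -5 (O(r) = -6 + 1 = -5)
M*(O(-3) + D) = 7*(-5 + 135) = 7*130 = 910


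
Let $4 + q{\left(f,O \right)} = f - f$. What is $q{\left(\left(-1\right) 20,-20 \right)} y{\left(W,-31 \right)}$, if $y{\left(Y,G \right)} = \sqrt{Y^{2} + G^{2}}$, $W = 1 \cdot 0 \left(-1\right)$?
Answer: $-124$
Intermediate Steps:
$q{\left(f,O \right)} = -4$ ($q{\left(f,O \right)} = -4 + \left(f - f\right) = -4 + 0 = -4$)
$W = 0$ ($W = 0 \left(-1\right) = 0$)
$y{\left(Y,G \right)} = \sqrt{G^{2} + Y^{2}}$
$q{\left(\left(-1\right) 20,-20 \right)} y{\left(W,-31 \right)} = - 4 \sqrt{\left(-31\right)^{2} + 0^{2}} = - 4 \sqrt{961 + 0} = - 4 \sqrt{961} = \left(-4\right) 31 = -124$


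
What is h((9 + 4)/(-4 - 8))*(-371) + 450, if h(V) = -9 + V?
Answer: 50291/12 ≈ 4190.9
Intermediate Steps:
h((9 + 4)/(-4 - 8))*(-371) + 450 = (-9 + (9 + 4)/(-4 - 8))*(-371) + 450 = (-9 + 13/(-12))*(-371) + 450 = (-9 + 13*(-1/12))*(-371) + 450 = (-9 - 13/12)*(-371) + 450 = -121/12*(-371) + 450 = 44891/12 + 450 = 50291/12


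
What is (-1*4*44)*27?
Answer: -4752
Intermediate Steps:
(-1*4*44)*27 = -4*44*27 = -176*27 = -4752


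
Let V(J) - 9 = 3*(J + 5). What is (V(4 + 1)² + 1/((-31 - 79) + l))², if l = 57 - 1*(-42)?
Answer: 279892900/121 ≈ 2.3132e+6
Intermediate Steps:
V(J) = 24 + 3*J (V(J) = 9 + 3*(J + 5) = 9 + 3*(5 + J) = 9 + (15 + 3*J) = 24 + 3*J)
l = 99 (l = 57 + 42 = 99)
(V(4 + 1)² + 1/((-31 - 79) + l))² = ((24 + 3*(4 + 1))² + 1/((-31 - 79) + 99))² = ((24 + 3*5)² + 1/(-110 + 99))² = ((24 + 15)² + 1/(-11))² = (39² - 1/11)² = (1521 - 1/11)² = (16730/11)² = 279892900/121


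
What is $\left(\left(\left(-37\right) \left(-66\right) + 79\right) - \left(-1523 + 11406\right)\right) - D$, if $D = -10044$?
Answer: $2682$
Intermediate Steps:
$\left(\left(\left(-37\right) \left(-66\right) + 79\right) - \left(-1523 + 11406\right)\right) - D = \left(\left(\left(-37\right) \left(-66\right) + 79\right) - \left(-1523 + 11406\right)\right) - -10044 = \left(\left(2442 + 79\right) - 9883\right) + 10044 = \left(2521 - 9883\right) + 10044 = -7362 + 10044 = 2682$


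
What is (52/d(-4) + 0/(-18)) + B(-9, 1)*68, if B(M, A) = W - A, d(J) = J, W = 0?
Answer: -81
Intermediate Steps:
B(M, A) = -A (B(M, A) = 0 - A = -A)
(52/d(-4) + 0/(-18)) + B(-9, 1)*68 = (52/(-4) + 0/(-18)) - 1*1*68 = (52*(-¼) + 0*(-1/18)) - 1*68 = (-13 + 0) - 68 = -13 - 68 = -81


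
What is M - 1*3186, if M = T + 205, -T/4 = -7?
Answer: -2953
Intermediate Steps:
T = 28 (T = -4*(-7) = 28)
M = 233 (M = 28 + 205 = 233)
M - 1*3186 = 233 - 1*3186 = 233 - 3186 = -2953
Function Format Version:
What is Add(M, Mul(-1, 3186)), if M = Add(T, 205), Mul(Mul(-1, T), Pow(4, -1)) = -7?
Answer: -2953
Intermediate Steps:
T = 28 (T = Mul(-4, -7) = 28)
M = 233 (M = Add(28, 205) = 233)
Add(M, Mul(-1, 3186)) = Add(233, Mul(-1, 3186)) = Add(233, -3186) = -2953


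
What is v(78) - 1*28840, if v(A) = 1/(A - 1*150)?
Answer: -2076481/72 ≈ -28840.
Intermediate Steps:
v(A) = 1/(-150 + A) (v(A) = 1/(A - 150) = 1/(-150 + A))
v(78) - 1*28840 = 1/(-150 + 78) - 1*28840 = 1/(-72) - 28840 = -1/72 - 28840 = -2076481/72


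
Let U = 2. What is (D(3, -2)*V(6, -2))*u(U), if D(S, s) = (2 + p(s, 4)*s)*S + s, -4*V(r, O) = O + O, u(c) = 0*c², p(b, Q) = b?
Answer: 0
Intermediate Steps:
u(c) = 0
V(r, O) = -O/2 (V(r, O) = -(O + O)/4 = -O/2)
D(S, s) = s + S*(2 + s²) (D(S, s) = (2 + s*s)*S + s = (2 + s²)*S + s = S*(2 + s²) + s = s + S*(2 + s²))
(D(3, -2)*V(6, -2))*u(U) = ((-2 + 2*3 + 3*(-2)²)*(-½*(-2)))*0 = ((-2 + 6 + 3*4)*1)*0 = ((-2 + 6 + 12)*1)*0 = (16*1)*0 = 16*0 = 0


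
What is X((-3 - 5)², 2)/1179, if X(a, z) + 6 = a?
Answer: 58/1179 ≈ 0.049194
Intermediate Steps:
X(a, z) = -6 + a
X((-3 - 5)², 2)/1179 = (-6 + (-3 - 5)²)/1179 = (-6 + (-8)²)*(1/1179) = (-6 + 64)*(1/1179) = 58*(1/1179) = 58/1179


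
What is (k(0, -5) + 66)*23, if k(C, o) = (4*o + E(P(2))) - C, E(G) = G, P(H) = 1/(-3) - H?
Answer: 3013/3 ≈ 1004.3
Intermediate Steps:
P(H) = -⅓ - H
k(C, o) = -7/3 - C + 4*o (k(C, o) = (4*o + (-⅓ - 1*2)) - C = (4*o + (-⅓ - 2)) - C = (4*o - 7/3) - C = (-7/3 + 4*o) - C = -7/3 - C + 4*o)
(k(0, -5) + 66)*23 = ((-7/3 - 1*0 + 4*(-5)) + 66)*23 = ((-7/3 + 0 - 20) + 66)*23 = (-67/3 + 66)*23 = (131/3)*23 = 3013/3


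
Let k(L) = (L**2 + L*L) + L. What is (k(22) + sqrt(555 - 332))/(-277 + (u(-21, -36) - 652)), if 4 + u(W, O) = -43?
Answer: -495/488 - sqrt(223)/976 ≈ -1.0296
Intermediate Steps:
k(L) = L + 2*L**2 (k(L) = (L**2 + L**2) + L = 2*L**2 + L = L + 2*L**2)
u(W, O) = -47 (u(W, O) = -4 - 43 = -47)
(k(22) + sqrt(555 - 332))/(-277 + (u(-21, -36) - 652)) = (22*(1 + 2*22) + sqrt(555 - 332))/(-277 + (-47 - 652)) = (22*(1 + 44) + sqrt(223))/(-277 - 699) = (22*45 + sqrt(223))/(-976) = (990 + sqrt(223))*(-1/976) = -495/488 - sqrt(223)/976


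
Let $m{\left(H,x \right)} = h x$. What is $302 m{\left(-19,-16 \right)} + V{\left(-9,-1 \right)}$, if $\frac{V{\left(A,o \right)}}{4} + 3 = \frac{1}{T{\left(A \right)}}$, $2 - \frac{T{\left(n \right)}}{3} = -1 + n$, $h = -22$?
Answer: $\frac{956629}{9} \approx 1.0629 \cdot 10^{5}$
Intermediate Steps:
$m{\left(H,x \right)} = - 22 x$
$T{\left(n \right)} = 9 - 3 n$ ($T{\left(n \right)} = 6 - 3 \left(-1 + n\right) = 6 - \left(-3 + 3 n\right) = 9 - 3 n$)
$V{\left(A,o \right)} = -12 + \frac{4}{9 - 3 A}$
$302 m{\left(-19,-16 \right)} + V{\left(-9,-1 \right)} = 302 \left(\left(-22\right) \left(-16\right)\right) + \frac{4 \left(26 - -81\right)}{3 \left(-3 - 9\right)} = 302 \cdot 352 + \frac{4 \left(26 + 81\right)}{3 \left(-12\right)} = 106304 + \frac{4}{3} \left(- \frac{1}{12}\right) 107 = 106304 - \frac{107}{9} = \frac{956629}{9}$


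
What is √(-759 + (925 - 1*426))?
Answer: 2*I*√65 ≈ 16.125*I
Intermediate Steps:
√(-759 + (925 - 1*426)) = √(-759 + (925 - 426)) = √(-759 + 499) = √(-260) = 2*I*√65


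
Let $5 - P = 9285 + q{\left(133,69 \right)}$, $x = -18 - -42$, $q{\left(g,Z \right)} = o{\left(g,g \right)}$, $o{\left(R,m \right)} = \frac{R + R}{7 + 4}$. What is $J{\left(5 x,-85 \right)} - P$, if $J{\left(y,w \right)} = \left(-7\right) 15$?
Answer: $\frac{101191}{11} \approx 9199.2$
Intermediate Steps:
$o{\left(R,m \right)} = \frac{2 R}{11}$
$q{\left(g,Z \right)} = \frac{2 g}{11}$
$x = 24$ ($x = -18 + 42 = 24$)
$P = - \frac{102346}{11}$ ($P = 5 - \left(9285 + \frac{2}{11} \cdot 133\right) = 5 - \left(9285 + \frac{266}{11}\right) = 5 - \frac{102401}{11} = - \frac{102346}{11} \approx -9304.2$)
$J{\left(y,w \right)} = -105$
$J{\left(5 x,-85 \right)} - P = -105 - - \frac{102346}{11} = -105 + \frac{102346}{11} = \frac{101191}{11}$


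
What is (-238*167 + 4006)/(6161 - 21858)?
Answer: 35740/15697 ≈ 2.2769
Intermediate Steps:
(-238*167 + 4006)/(6161 - 21858) = (-39746 + 4006)/(-15697) = -35740*(-1/15697) = 35740/15697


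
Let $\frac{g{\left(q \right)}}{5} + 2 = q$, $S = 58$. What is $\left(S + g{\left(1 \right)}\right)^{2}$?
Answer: $2809$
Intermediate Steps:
$g{\left(q \right)} = -10 + 5 q$
$\left(S + g{\left(1 \right)}\right)^{2} = \left(58 + \left(-10 + 5 \cdot 1\right)\right)^{2} = \left(58 + \left(-10 + 5\right)\right)^{2} = \left(58 - 5\right)^{2} = 53^{2} = 2809$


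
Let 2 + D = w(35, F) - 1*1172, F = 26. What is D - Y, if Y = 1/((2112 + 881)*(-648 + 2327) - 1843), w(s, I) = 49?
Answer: -5651329501/5023404 ≈ -1125.0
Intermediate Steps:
Y = 1/5023404 (Y = 1/(2993*1679 - 1843) = 1/(5025247 - 1843) = 1/5023404 ≈ 1.9907e-7)
D = -1125 (D = -2 + (49 - 1*1172) = -2 + (49 - 1172) = -2 - 1123 = -1125)
D - Y = -1125 - 1*1/5023404 = -1125 - 1/5023404 = -5651329501/5023404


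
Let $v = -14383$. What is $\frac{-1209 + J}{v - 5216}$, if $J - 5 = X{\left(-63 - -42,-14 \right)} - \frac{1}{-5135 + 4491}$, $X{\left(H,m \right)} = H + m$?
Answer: $\frac{797915}{12621756} \approx 0.063217$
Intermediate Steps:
$J = - \frac{19319}{644}$ ($J = 5 - \left(35 + \frac{1}{-5135 + 4491}\right) = 5 + \left(\left(\left(-63 + 42\right) - 14\right) - \frac{1}{-644}\right) = 5 - \frac{22539}{644} = - \frac{19319}{644} \approx -29.998$)
$\frac{-1209 + J}{v - 5216} = \frac{-1209 - \frac{19319}{644}}{-14383 - 5216} = - \frac{797915}{644 \left(-19599\right)} = \left(- \frac{797915}{644}\right) \left(- \frac{1}{19599}\right) = \frac{797915}{12621756}$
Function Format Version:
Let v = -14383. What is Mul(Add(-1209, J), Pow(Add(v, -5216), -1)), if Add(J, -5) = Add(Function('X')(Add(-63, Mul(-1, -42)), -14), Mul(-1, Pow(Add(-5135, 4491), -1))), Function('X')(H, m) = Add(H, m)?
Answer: Rational(797915, 12621756) ≈ 0.063217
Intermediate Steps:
J = Rational(-19319, 644) (J = Add(5, Add(Add(Add(-63, Mul(-1, -42)), -14), Mul(-1, Pow(Add(-5135, 4491), -1)))) = Add(5, Add(Add(Add(-63, 42), -14), Mul(-1, Pow(-644, -1)))) = Add(5, Add(Add(-21, -14), Mul(-1, Rational(-1, 644)))) = Add(5, Add(-35, Rational(1, 644))) = Add(5, Rational(-22539, 644)) = Rational(-19319, 644) ≈ -29.998)
Mul(Add(-1209, J), Pow(Add(v, -5216), -1)) = Mul(Add(-1209, Rational(-19319, 644)), Pow(Add(-14383, -5216), -1)) = Mul(Rational(-797915, 644), Pow(-19599, -1)) = Mul(Rational(-797915, 644), Rational(-1, 19599)) = Rational(797915, 12621756)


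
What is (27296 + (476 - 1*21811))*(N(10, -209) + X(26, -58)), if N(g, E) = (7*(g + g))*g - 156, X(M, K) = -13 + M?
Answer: 7492977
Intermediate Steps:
N(g, E) = -156 + 14*g**2 (N(g, E) = (7*(2*g))*g - 156 = (14*g)*g - 156 = 14*g**2 - 156 = -156 + 14*g**2)
(27296 + (476 - 1*21811))*(N(10, -209) + X(26, -58)) = (27296 + (476 - 1*21811))*((-156 + 14*10**2) + (-13 + 26)) = (27296 + (476 - 21811))*((-156 + 14*100) + 13) = (27296 - 21335)*((-156 + 1400) + 13) = 5961*(1244 + 13) = 5961*1257 = 7492977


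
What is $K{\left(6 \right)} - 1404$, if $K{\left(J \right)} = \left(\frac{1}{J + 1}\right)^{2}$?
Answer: $- \frac{68795}{49} \approx -1404.0$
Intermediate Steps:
$K{\left(J \right)} = \frac{1}{\left(1 + J\right)^{2}}$ ($K{\left(J \right)} = \left(\frac{1}{1 + J}\right)^{2} = \frac{1}{\left(1 + J\right)^{2}}$)
$K{\left(6 \right)} - 1404 = \frac{1}{\left(1 + 6\right)^{2}} - 1404 = \frac{1}{49} - 1404 = - \frac{68795}{49}$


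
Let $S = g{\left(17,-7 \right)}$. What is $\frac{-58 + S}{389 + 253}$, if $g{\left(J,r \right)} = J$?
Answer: $- \frac{41}{642} \approx -0.063863$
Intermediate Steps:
$S = 17$
$\frac{-58 + S}{389 + 253} = \frac{-58 + 17}{389 + 253} = - \frac{41}{642}$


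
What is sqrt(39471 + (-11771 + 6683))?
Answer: sqrt(34383) ≈ 185.43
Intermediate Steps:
sqrt(39471 + (-11771 + 6683)) = sqrt(39471 - 5088) = sqrt(34383)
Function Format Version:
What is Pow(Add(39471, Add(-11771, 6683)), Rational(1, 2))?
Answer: Pow(34383, Rational(1, 2)) ≈ 185.43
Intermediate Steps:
Pow(Add(39471, Add(-11771, 6683)), Rational(1, 2)) = Pow(Add(39471, -5088), Rational(1, 2)) = Pow(34383, Rational(1, 2))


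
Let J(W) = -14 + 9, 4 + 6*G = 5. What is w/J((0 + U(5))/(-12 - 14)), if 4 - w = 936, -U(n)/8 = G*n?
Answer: 932/5 ≈ 186.40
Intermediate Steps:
G = ⅙ (G = -⅔ + (⅙)*5 = -⅔ + ⅚ = ⅙ ≈ 0.16667)
U(n) = -4*n/3
J(W) = -5
w = -932 (w = 4 - 1*936 = 4 - 936 = -932)
w/J((0 + U(5))/(-12 - 14)) = -932/(-5) = -932*(-⅕) = 932/5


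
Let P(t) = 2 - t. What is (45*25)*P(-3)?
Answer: 5625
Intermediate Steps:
(45*25)*P(-3) = (45*25)*(2 - 1*(-3)) = 1125*(2 + 3) = 1125*5 = 5625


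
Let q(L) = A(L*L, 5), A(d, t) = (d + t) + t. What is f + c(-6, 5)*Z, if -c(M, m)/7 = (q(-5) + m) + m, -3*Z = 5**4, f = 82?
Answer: 65707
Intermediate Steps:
A(d, t) = d + 2*t
q(L) = 10 + L**2 (q(L) = L*L + 2*5 = L**2 + 10 = 10 + L**2)
Z = -625/3 (Z = -1/3*5**4 = -1/3*625 = -625/3 ≈ -208.33)
c(M, m) = -245 - 14*m (c(M, m) = -7*(((10 + (-5)**2) + m) + m) = -7*(((10 + 25) + m) + m) = -7*((35 + m) + m) = -7*(35 + 2*m) = -245 - 14*m)
f + c(-6, 5)*Z = 82 + (-245 - 14*5)*(-625/3) = 82 + (-245 - 70)*(-625/3) = 82 - 315*(-625/3) = 82 + 65625 = 65707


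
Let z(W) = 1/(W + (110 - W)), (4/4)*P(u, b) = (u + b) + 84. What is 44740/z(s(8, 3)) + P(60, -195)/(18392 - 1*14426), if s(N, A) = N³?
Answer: 6506090783/1322 ≈ 4.9214e+6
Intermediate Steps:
P(u, b) = 84 + b + u (P(u, b) = (u + b) + 84 = (b + u) + 84 = 84 + b + u)
z(W) = 1/110
44740/z(s(8, 3)) + P(60, -195)/(18392 - 1*14426) = 44740/(1/110) + (84 - 195 + 60)/(18392 - 1*14426) = 44740*110 - 51/(18392 - 14426) = 4921400 - 51/3966 = 4921400 - 51*1/3966 = 4921400 - 17/1322 = 6506090783/1322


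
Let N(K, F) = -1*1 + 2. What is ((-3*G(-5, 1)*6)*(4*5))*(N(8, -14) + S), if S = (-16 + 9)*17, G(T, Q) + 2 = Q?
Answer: -42480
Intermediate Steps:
G(T, Q) = -2 + Q
N(K, F) = 1 (N(K, F) = -1 + 2 = 1)
S = -119 (S = -7*17 = -119)
((-3*G(-5, 1)*6)*(4*5))*(N(8, -14) + S) = ((-3*(-2 + 1)*6)*(4*5))*(1 - 119) = ((-3*(-1)*6)*20)*(-118) = ((3*6)*20)*(-118) = (18*20)*(-118) = 360*(-118) = -42480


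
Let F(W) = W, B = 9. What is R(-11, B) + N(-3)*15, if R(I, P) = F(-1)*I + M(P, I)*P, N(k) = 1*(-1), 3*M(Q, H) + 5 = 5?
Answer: -4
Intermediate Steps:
M(Q, H) = 0 (M(Q, H) = -5/3 + (⅓)*5 = -5/3 + 5/3 = 0)
N(k) = -1
R(I, P) = -I (R(I, P) = -I + 0*P = -I + 0 = -I)
R(-11, B) + N(-3)*15 = -1*(-11) - 1*15 = 11 - 15 = -4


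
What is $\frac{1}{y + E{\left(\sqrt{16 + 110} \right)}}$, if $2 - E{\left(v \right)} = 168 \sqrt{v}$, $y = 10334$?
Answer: $\frac{1}{10336 - 168 \sqrt{3} \sqrt[4]{14}} \approx 0.00010232$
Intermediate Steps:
$E{\left(v \right)} = 2 - 168 \sqrt{v}$
$\frac{1}{y + E{\left(\sqrt{16 + 110} \right)}} = \frac{1}{10334 + \left(2 - 168 \sqrt{\sqrt{16 + 110}}\right)} = \frac{1}{10334 + \left(2 - 168 \sqrt{\sqrt{126}}\right)} = \frac{1}{10334 + \left(2 - 168 \sqrt{3 \sqrt{14}}\right)} = \frac{1}{10334 + \left(2 - 168 \sqrt{3} \sqrt[4]{14}\right)} = \frac{1}{10336 - 168 \sqrt{3} \sqrt[4]{14}}$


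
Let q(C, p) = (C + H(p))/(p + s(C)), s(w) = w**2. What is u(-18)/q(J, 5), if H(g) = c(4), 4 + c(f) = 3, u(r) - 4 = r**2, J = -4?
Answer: -6888/5 ≈ -1377.6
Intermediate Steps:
u(r) = 4 + r**2
c(f) = -1 (c(f) = -4 + 3 = -1)
H(g) = -1
q(C, p) = (-1 + C)/(p + C**2) (q(C, p) = (C - 1)/(p + C**2) = (-1 + C)/(p + C**2))
u(-18)/q(J, 5) = (4 + (-18)**2)/(((-1 - 4)/(5 + (-4)**2))) = (4 + 324)/((-5/(5 + 16))) = 328/((-5/21)) = 328/(((1/21)*(-5))) = 328/(-5/21) = 328*(-21/5) = -6888/5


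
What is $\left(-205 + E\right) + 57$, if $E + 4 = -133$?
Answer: $-285$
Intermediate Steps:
$E = -137$ ($E = -4 - 133 = -137$)
$\left(-205 + E\right) + 57 = \left(-205 - 137\right) + 57 = -342 + 57 = -285$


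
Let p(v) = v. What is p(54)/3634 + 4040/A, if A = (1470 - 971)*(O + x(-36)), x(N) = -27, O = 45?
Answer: 3791597/8160147 ≈ 0.46465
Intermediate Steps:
A = 8982 (A = (1470 - 971)*(45 - 27) = 499*18 = 8982)
p(54)/3634 + 4040/A = 54/3634 + 4040/8982 = 54*(1/3634) + 4040*(1/8982) = 27/1817 + 2020/4491 = 3791597/8160147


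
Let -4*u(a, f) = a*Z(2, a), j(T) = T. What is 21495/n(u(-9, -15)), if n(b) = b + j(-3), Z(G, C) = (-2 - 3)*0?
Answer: -7165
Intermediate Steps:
Z(G, C) = 0 (Z(G, C) = -5*0 = 0)
u(a, f) = 0 (u(a, f) = -a*0/4 = -¼*0 = 0)
n(b) = -3 + b (n(b) = b - 3 = -3 + b)
21495/n(u(-9, -15)) = 21495/(-3 + 0) = 21495/(-3) = 21495*(-⅓) = -7165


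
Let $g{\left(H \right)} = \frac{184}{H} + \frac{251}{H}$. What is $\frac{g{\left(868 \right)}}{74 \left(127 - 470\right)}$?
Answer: $- \frac{435}{22031576} \approx -1.9744 \cdot 10^{-5}$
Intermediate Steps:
$g{\left(H \right)} = \frac{435}{H}$
$\frac{g{\left(868 \right)}}{74 \left(127 - 470\right)} = \frac{435 \cdot \frac{1}{868}}{74 \left(127 - 470\right)} = \frac{435 \cdot \frac{1}{868}}{74 \left(-343\right)} = \frac{435}{868 \left(-25382\right)} = \frac{435}{868} \left(- \frac{1}{25382}\right) = - \frac{435}{22031576}$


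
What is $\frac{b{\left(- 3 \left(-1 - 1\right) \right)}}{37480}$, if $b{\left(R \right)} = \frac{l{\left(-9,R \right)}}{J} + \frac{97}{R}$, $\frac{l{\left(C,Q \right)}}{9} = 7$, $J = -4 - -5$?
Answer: $\frac{95}{44976} \approx 0.0021122$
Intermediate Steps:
$J = 1$ ($J = -4 + 5 = 1$)
$l{\left(C,Q \right)} = 63$ ($l{\left(C,Q \right)} = 9 \cdot 7 = 63$)
$b{\left(R \right)} = 63 + \frac{97}{R}$ ($b{\left(R \right)} = \frac{63}{1} + \frac{97}{R} = 63 \cdot 1 + \frac{97}{R} = 63 + \frac{97}{R}$)
$\frac{b{\left(- 3 \left(-1 - 1\right) \right)}}{37480} = \frac{63 + \frac{97}{\left(-3\right) \left(-1 - 1\right)}}{37480} = \left(63 + \frac{97}{\left(-3\right) \left(-2\right)}\right) \frac{1}{37480} = \left(63 + \frac{97}{6}\right) \frac{1}{37480} = \frac{475}{6} \cdot \frac{1}{37480} = \frac{95}{44976}$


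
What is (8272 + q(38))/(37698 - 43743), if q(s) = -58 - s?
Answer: -8176/6045 ≈ -1.3525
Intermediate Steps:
(8272 + q(38))/(37698 - 43743) = (8272 + (-58 - 1*38))/(37698 - 43743) = (8272 + (-58 - 38))/(-6045) = (8272 - 96)*(-1/6045) = 8176*(-1/6045) = -8176/6045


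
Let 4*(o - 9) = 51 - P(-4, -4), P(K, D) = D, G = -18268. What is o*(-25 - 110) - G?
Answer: 60787/4 ≈ 15197.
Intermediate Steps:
o = 91/4 (o = 9 + (51 - 1*(-4))/4 = 9 + (51 + 4)/4 = 9 + (¼)*55 = 9 + 55/4 = 91/4 ≈ 22.750)
o*(-25 - 110) - G = 91*(-25 - 110)/4 - 1*(-18268) = (91/4)*(-135) + 18268 = -12285/4 + 18268 = 60787/4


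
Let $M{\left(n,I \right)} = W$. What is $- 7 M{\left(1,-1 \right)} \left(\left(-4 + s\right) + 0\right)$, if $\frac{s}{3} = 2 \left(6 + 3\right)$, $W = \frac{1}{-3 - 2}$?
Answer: $70$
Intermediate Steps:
$W = - \frac{1}{5}$ ($W = \frac{1}{-5} = - \frac{1}{5} \approx -0.2$)
$M{\left(n,I \right)} = - \frac{1}{5}$
$s = 54$ ($s = 3 \cdot 2 \left(6 + 3\right) = 3 \cdot 2 \cdot 9 = 3 \cdot 18 = 54$)
$- 7 M{\left(1,-1 \right)} \left(\left(-4 + s\right) + 0\right) = \left(-7\right) \left(- \frac{1}{5}\right) \left(\left(-4 + 54\right) + 0\right) = \frac{7 \left(50 + 0\right)}{5} = \frac{7}{5} \cdot 50 = 70$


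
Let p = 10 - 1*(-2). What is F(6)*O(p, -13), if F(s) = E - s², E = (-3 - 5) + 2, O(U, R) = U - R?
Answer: -1050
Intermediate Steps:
p = 12 (p = 10 + 2 = 12)
E = -6 (E = -8 + 2 = -6)
F(s) = -6 - s²
F(6)*O(p, -13) = (-6 - 1*6²)*(12 - 1*(-13)) = (-6 - 1*36)*(12 + 13) = (-6 - 36)*25 = -42*25 = -1050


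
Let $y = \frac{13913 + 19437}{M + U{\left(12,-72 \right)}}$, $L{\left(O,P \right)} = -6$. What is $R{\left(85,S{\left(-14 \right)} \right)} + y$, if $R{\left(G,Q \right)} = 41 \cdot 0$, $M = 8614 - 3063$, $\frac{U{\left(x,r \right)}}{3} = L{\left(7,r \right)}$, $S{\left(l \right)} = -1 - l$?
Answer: $\frac{33350}{5533} \approx 6.0275$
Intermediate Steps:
$U{\left(x,r \right)} = -18$ ($U{\left(x,r \right)} = 3 \left(-6\right) = -18$)
$M = 5551$
$R{\left(G,Q \right)} = 0$
$y = \frac{33350}{5533}$ ($y = \frac{13913 + 19437}{5551 - 18} = \frac{33350}{5533} \approx 6.0275$)
$R{\left(85,S{\left(-14 \right)} \right)} + y = 0 + \frac{33350}{5533} = \frac{33350}{5533}$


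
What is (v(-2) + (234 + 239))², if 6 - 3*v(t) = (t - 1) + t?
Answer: 2044900/9 ≈ 2.2721e+5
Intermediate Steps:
v(t) = 7/3 - 2*t/3 (v(t) = 2 - ((t - 1) + t)/3 = 2 - ((-1 + t) + t)/3 = 2 - (-1 + 2*t)/3 = 2 + (⅓ - 2*t/3) = 7/3 - 2*t/3)
(v(-2) + (234 + 239))² = ((7/3 - ⅔*(-2)) + (234 + 239))² = ((7/3 + 4/3) + 473)² = (11/3 + 473)² = (1430/3)² = 2044900/9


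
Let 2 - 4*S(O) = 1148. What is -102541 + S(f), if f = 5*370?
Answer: -205655/2 ≈ -1.0283e+5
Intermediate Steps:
f = 1850
S(O) = -573/2 (S(O) = ½ - ¼*1148 = ½ - 287 = -573/2)
-102541 + S(f) = -102541 - 573/2 = -205655/2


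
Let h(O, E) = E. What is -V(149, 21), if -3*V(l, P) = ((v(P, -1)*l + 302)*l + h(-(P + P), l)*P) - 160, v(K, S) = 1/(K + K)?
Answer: 2036815/126 ≈ 16165.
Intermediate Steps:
v(K, S) = 1/(2*K)
V(l, P) = 160/3 - P*l/3 - l*(302 + l/(2*P))/3 (V(l, P) = -((((1/(2*P))*l + 302)*l + l*P) - 160)/3 = -(((l/(2*P) + 302)*l + P*l) - 160)/3 = -(((302 + l/(2*P))*l + P*l) - 160)/3 = -((l*(302 + l/(2*P)) + P*l) - 160)/3 = -((P*l + l*(302 + l/(2*P))) - 160)/3 = -(-160 + P*l + l*(302 + l/(2*P)))/3 = 160/3 - P*l/3 - l*(302 + l/(2*P))/3)
-V(149, 21) = -(-1*149² + 2*21*(160 - 302*149 - 1*21*149))/(6*21) = -(-1*22201 + 2*21*(160 - 44998 - 3129))/(6*21) = -(-22201 + 2*21*(-47967))/(6*21) = -(-22201 - 2014614)/(6*21) = -(-2036815)/(6*21) = -1*(-2036815/126) = 2036815/126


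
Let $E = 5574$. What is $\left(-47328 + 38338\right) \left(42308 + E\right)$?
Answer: $-430459180$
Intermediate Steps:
$\left(-47328 + 38338\right) \left(42308 + E\right) = \left(-47328 + 38338\right) \left(42308 + 5574\right) = \left(-8990\right) 47882 = -430459180$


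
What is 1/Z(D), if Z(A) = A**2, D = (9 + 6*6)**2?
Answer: 1/4100625 ≈ 2.4387e-7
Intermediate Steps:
D = 2025 (D = (9 + 36)**2 = 45**2 = 2025)
1/Z(D) = 1/(2025**2) = 1/4100625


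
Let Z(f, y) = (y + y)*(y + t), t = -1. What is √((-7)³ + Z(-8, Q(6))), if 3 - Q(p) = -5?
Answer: I*√231 ≈ 15.199*I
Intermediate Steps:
Q(p) = 8 (Q(p) = 3 - 1*(-5) = 3 + 5 = 8)
Z(f, y) = 2*y*(-1 + y) (Z(f, y) = (y + y)*(y - 1) = (2*y)*(-1 + y) = 2*y*(-1 + y))
√((-7)³ + Z(-8, Q(6))) = √((-7)³ + 2*8*(-1 + 8)) = √(-343 + 2*8*7) = √(-343 + 112) = √(-231) = I*√231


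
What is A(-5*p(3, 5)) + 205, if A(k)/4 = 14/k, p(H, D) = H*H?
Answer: 9169/45 ≈ 203.76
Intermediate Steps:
p(H, D) = H²
A(k) = 56/k (A(k) = 4*(14/k) = 56/k)
A(-5*p(3, 5)) + 205 = 56/((-5*3²)) + 205 = 56/((-5*9)) + 205 = 56/(-45) + 205 = 56*(-1/45) + 205 = -56/45 + 205 = 9169/45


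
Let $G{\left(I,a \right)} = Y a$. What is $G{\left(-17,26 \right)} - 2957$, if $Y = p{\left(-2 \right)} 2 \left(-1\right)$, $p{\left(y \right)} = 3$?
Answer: $-3113$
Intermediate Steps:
$Y = -6$ ($Y = 3 \cdot 2 \left(-1\right) = 3 \left(-2\right) = -6$)
$G{\left(I,a \right)} = - 6 a$
$G{\left(-17,26 \right)} - 2957 = \left(-6\right) 26 - 2957 = -156 - 2957 = -3113$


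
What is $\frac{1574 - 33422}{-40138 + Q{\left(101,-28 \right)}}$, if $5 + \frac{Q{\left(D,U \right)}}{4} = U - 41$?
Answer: $\frac{5308}{6739} \approx 0.78765$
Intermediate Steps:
$Q{\left(D,U \right)} = -184 + 4 U$ ($Q{\left(D,U \right)} = -20 + 4 \left(U - 41\right) = -20 + 4 \left(-41 + U\right) = -20 + \left(-164 + 4 U\right) = -184 + 4 U$)
$\frac{1574 - 33422}{-40138 + Q{\left(101,-28 \right)}} = \frac{1574 - 33422}{-40138 + \left(-184 + 4 \left(-28\right)\right)} = - \frac{31848}{-40138 - 296} = - \frac{31848}{-40434} = \left(-31848\right) \left(- \frac{1}{40434}\right) = \frac{5308}{6739}$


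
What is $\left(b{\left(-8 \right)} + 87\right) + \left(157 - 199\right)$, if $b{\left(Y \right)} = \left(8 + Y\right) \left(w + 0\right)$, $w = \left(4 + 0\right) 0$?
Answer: $45$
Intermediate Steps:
$w = 0$ ($w = 4 \cdot 0 = 0$)
$b{\left(Y \right)} = 0$ ($b{\left(Y \right)} = \left(8 + Y\right) \left(0 + 0\right) = \left(8 + Y\right) 0 = 0$)
$\left(b{\left(-8 \right)} + 87\right) + \left(157 - 199\right) = \left(0 + 87\right) + \left(157 - 199\right) = 87 + \left(157 - 199\right) = 87 - 42 = 45$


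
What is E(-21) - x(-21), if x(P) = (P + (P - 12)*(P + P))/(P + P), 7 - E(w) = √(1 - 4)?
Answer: 79/2 - I*√3 ≈ 39.5 - 1.732*I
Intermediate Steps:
E(w) = 7 - I*√3 (E(w) = 7 - √(1 - 4) = 7 - √(-3) = 7 - I*√3)
x(P) = (P + 2*P*(-12 + P))/(2*P) (x(P) = (P + (-12 + P)*(2*P))/((2*P)) = (P + 2*P*(-12 + P))*(1/(2*P)) = (P + 2*P*(-12 + P))/(2*P))
E(-21) - x(-21) = (7 - I*√3) - (-23/2 - 21) = (7 - I*√3) - 1*(-65/2) = (7 - I*√3) + 65/2 = 79/2 - I*√3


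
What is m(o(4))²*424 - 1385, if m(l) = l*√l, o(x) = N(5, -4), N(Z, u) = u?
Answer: -28521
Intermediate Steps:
o(x) = -4
m(l) = l^(3/2)
m(o(4))²*424 - 1385 = ((-4)^(3/2))²*424 - 1385 = (-8*I)²*424 - 1385 = -64*424 - 1385 = -27136 - 1385 = -28521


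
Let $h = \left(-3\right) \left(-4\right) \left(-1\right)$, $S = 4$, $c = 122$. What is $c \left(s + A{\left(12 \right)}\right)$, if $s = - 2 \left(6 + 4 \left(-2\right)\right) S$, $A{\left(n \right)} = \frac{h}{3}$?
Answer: $1464$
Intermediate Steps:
$h = -12$ ($h = 12 \left(-1\right) = -12$)
$A{\left(n \right)} = -4$ ($A{\left(n \right)} = - \frac{12}{3} = \left(-12\right) \frac{1}{3} = -4$)
$s = 16$ ($s = - 2 \left(6 + 4 \left(-2\right)\right) 4 = - 2 \left(6 - 8\right) 4 = \left(-2\right) \left(-2\right) 4 = 4 \cdot 4 = 16$)
$c \left(s + A{\left(12 \right)}\right) = 122 \left(16 - 4\right) = 122 \cdot 12 = 1464$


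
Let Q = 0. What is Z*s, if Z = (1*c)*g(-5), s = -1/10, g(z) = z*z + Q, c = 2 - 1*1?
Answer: -5/2 ≈ -2.5000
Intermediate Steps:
c = 1 (c = 2 - 1 = 1)
g(z) = z**2 (g(z) = z*z + 0 = z**2 + 0 = z**2)
s = -1/10 (s = -1*1/10 = -1/10 ≈ -0.10000)
Z = 25 (Z = (1*1)*(-5)**2 = 1*25 = 25)
Z*s = 25*(-1/10) = -5/2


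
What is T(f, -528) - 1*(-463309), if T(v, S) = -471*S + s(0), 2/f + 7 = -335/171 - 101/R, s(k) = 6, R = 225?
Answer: 712003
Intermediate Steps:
f = -8550/40219 (f = 2/(-7 + (-335/171 - 101/225)) = 2/(-7 - 10294/4275) = 2/(-40219/4275) = 2*(-4275/40219) = -8550/40219 ≈ -0.21259)
T(v, S) = 6 - 471*S (T(v, S) = -471*S + 6 = 6 - 471*S)
T(f, -528) - 1*(-463309) = (6 - 471*(-528)) - 1*(-463309) = (6 + 248688) + 463309 = 248694 + 463309 = 712003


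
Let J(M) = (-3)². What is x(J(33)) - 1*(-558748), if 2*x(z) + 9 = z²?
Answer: 558784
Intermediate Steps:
J(M) = 9
x(z) = -9/2 + z²/2
x(J(33)) - 1*(-558748) = (-9/2 + (½)*9²) - 1*(-558748) = (-9/2 + (½)*81) + 558748 = (-9/2 + 81/2) + 558748 = 36 + 558748 = 558784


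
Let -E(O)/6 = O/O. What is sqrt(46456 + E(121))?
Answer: 5*sqrt(1858) ≈ 215.52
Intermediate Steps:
E(O) = -6 (E(O) = -6*O/O = -6*1 = -6)
sqrt(46456 + E(121)) = sqrt(46456 - 6) = sqrt(46450) = 5*sqrt(1858)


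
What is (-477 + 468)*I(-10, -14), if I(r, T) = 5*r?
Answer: 450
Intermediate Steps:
(-477 + 468)*I(-10, -14) = (-477 + 468)*(5*(-10)) = -9*(-50) = 450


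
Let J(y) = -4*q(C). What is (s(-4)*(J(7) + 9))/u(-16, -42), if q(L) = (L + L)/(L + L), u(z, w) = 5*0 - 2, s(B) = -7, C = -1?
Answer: 35/2 ≈ 17.500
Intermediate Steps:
u(z, w) = -2 (u(z, w) = 0 - 2 = -2)
q(L) = 1 (q(L) = (2*L)/((2*L)) = (2*L)*(1/(2*L)) = 1)
J(y) = -4 (J(y) = -4*1 = -4)
(s(-4)*(J(7) + 9))/u(-16, -42) = -7*(-4 + 9)/(-2) = -7*5*(-½) = -35*(-½) = 35/2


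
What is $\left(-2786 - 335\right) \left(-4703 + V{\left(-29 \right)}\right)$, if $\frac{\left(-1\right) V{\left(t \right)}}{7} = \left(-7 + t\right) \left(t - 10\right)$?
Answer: $45351251$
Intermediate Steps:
$V{\left(t \right)} = - 7 \left(-10 + t\right) \left(-7 + t\right)$ ($V{\left(t \right)} = - 7 \left(-7 + t\right) \left(t - 10\right) = - 7 \left(-7 + t\right) \left(-10 + t\right) = - 7 \left(-10 + t\right) \left(-7 + t\right)$)
$\left(-2786 - 335\right) \left(-4703 + V{\left(-29 \right)}\right) = \left(-2786 - 335\right) \left(-4703 - \left(3941 + 5887\right)\right) = - 3121 \left(-4703 - 9828\right) = \left(-3121\right) \left(-14531\right) = 45351251$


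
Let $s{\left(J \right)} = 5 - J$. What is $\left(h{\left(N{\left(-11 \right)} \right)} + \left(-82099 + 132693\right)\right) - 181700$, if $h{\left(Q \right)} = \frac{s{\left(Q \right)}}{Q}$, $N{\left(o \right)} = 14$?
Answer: $- \frac{1835493}{14} \approx -1.3111 \cdot 10^{5}$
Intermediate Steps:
$h{\left(Q \right)} = \frac{5 - Q}{Q}$
$\left(h{\left(N{\left(-11 \right)} \right)} + \left(-82099 + 132693\right)\right) - 181700 = \left(\frac{5 - 14}{14} + \left(-82099 + 132693\right)\right) - 181700 = \left(\frac{5 - 14}{14} + 50594\right) - 181700 = \left(\frac{1}{14} \left(-9\right) + 50594\right) - 181700 = \left(- \frac{9}{14} + 50594\right) - 181700 = \frac{708307}{14} - 181700 = - \frac{1835493}{14}$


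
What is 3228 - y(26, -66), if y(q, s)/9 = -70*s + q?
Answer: -38586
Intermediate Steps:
y(q, s) = -630*s + 9*q (y(q, s) = 9*(-70*s + q) = 9*(q - 70*s) = -630*s + 9*q)
3228 - y(26, -66) = 3228 - (-630*(-66) + 9*26) = 3228 - (41580 + 234) = 3228 - 1*41814 = 3228 - 41814 = -38586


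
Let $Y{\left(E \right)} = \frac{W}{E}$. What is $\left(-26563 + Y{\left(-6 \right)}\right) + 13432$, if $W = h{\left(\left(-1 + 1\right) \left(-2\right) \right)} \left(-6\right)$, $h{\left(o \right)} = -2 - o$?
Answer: $-13133$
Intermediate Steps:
$W = 12$ ($W = \left(-2 - \left(-1 + 1\right) \left(-2\right)\right) \left(-6\right) = \left(-2 - 0 \left(-2\right)\right) \left(-6\right) = \left(-2 - 0\right) \left(-6\right) = \left(-2 + 0\right) \left(-6\right) = \left(-2\right) \left(-6\right) = 12$)
$Y{\left(E \right)} = \frac{12}{E}$
$\left(-26563 + Y{\left(-6 \right)}\right) + 13432 = \left(-26563 + \frac{12}{-6}\right) + 13432 = \left(-26563 + 12 \left(- \frac{1}{6}\right)\right) + 13432 = \left(-26563 - 2\right) + 13432 = -26565 + 13432 = -13133$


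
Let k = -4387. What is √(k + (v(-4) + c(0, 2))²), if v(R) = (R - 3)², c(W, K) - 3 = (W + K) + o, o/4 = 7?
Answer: √2337 ≈ 48.343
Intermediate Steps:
o = 28 (o = 4*7 = 28)
c(W, K) = 31 + K + W (c(W, K) = 3 + ((W + K) + 28) = 3 + ((K + W) + 28) = 3 + (28 + K + W) = 31 + K + W)
v(R) = (-3 + R)²
√(k + (v(-4) + c(0, 2))²) = √(-4387 + ((-3 - 4)² + (31 + 2 + 0))²) = √(-4387 + ((-7)² + 33)²) = √(-4387 + (49 + 33)²) = √(-4387 + 82²) = √(-4387 + 6724) = √2337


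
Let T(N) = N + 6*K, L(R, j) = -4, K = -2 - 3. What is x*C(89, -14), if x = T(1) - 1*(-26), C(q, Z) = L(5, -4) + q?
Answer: -255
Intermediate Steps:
K = -5
C(q, Z) = -4 + q
T(N) = -30 + N (T(N) = N + 6*(-5) = N - 30 = -30 + N)
x = -3 (x = (-30 + 1) - 1*(-26) = -29 + 26 = -3)
x*C(89, -14) = -3*(-4 + 89) = -3*85 = -255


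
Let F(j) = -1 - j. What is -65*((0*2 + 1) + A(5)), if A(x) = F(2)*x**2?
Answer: 4810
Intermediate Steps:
A(x) = -3*x**2 (A(x) = (-1 - 1*2)*x**2 = (-1 - 2)*x**2 = -3*x**2)
-65*((0*2 + 1) + A(5)) = -65*((0*2 + 1) - 3*5**2) = -65*((0 + 1) - 3*25) = -65*(1 - 75) = -65*(-74) = 4810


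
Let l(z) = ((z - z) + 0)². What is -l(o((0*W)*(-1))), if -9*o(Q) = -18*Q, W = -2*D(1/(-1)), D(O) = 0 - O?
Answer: 0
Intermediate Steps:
D(O) = -O
W = -2 (W = -(-2)/(-1) = -(-2)*(-1) = -2*1 = -2)
o(Q) = 2*Q (o(Q) = -(-2)*Q = 2*Q)
l(z) = 0 (l(z) = (0 + 0)² = 0² = 0)
-l(o((0*W)*(-1))) = -1*0 = 0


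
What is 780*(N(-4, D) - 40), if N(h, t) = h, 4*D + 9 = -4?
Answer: -34320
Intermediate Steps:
D = -13/4 (D = -9/4 + (1/4)*(-4) = -9/4 - 1 = -13/4 ≈ -3.2500)
780*(N(-4, D) - 40) = 780*(-4 - 40) = 780*(-44) = -34320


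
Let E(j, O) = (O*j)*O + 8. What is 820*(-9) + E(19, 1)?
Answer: -7353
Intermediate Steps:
E(j, O) = 8 + j*O² (E(j, O) = j*O² + 8 = 8 + j*O²)
820*(-9) + E(19, 1) = 820*(-9) + (8 + 19*1²) = -7380 + (8 + 19*1) = -7380 + (8 + 19) = -7380 + 27 = -7353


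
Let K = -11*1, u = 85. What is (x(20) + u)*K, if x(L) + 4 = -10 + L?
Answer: -1001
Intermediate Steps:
x(L) = -14 + L (x(L) = -4 + (-10 + L) = -14 + L)
K = -11
(x(20) + u)*K = ((-14 + 20) + 85)*(-11) = (6 + 85)*(-11) = 91*(-11) = -1001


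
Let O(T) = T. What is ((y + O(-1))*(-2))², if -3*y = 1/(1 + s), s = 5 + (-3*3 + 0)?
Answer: 256/81 ≈ 3.1605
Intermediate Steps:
s = -4 (s = 5 + (-9 + 0) = 5 - 9 = -4)
y = ⅑ (y = -1/(3*(1 - 4)) = -⅓/(-3) = -⅓*(-⅓) = ⅑ ≈ 0.11111)
((y + O(-1))*(-2))² = ((⅑ - 1)*(-2))² = (-8/9*(-2))² = (16/9)² = 256/81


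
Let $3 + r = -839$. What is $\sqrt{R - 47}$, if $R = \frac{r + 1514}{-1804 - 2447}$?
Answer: $\frac{i \sqrt{94688191}}{1417} \approx 6.8672 i$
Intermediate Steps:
$r = -842$ ($r = -3 - 839 = -842$)
$R = - \frac{224}{1417}$ ($R = \frac{-842 + 1514}{-1804 - 2447} = \frac{672}{-4251} = 672 \left(- \frac{1}{4251}\right) = - \frac{224}{1417} \approx -0.15808$)
$\sqrt{R - 47} = \sqrt{- \frac{224}{1417} - 47} = \sqrt{- \frac{66823}{1417}} = \frac{i \sqrt{94688191}}{1417}$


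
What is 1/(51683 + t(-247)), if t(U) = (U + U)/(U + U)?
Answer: 1/51684 ≈ 1.9348e-5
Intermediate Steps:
t(U) = 1 (t(U) = (2*U)/((2*U)) = (2*U)*(1/(2*U)) = 1)
1/(51683 + t(-247)) = 1/(51683 + 1) = 1/51684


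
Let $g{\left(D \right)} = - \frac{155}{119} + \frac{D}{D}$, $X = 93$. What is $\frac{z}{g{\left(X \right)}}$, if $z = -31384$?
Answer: $\frac{933674}{9} \approx 1.0374 \cdot 10^{5}$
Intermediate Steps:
$g{\left(D \right)} = - \frac{36}{119}$ ($g{\left(D \right)} = \left(-155\right) \frac{1}{119} + 1 = - \frac{155}{119} + 1 = - \frac{36}{119}$)
$\frac{z}{g{\left(X \right)}} = - \frac{31384}{- \frac{36}{119}} = \left(-31384\right) \left(- \frac{119}{36}\right) = \frac{933674}{9}$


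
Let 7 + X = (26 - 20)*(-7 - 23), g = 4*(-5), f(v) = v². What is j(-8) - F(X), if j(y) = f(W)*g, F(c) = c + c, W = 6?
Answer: -346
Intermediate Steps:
g = -20
X = -187 (X = -7 + (26 - 20)*(-7 - 23) = -7 + 6*(-30) = -7 - 180 = -187)
F(c) = 2*c
j(y) = -720 (j(y) = 6²*(-20) = 36*(-20) = -720)
j(-8) - F(X) = -720 - 2*(-187) = -720 - 1*(-374) = -720 + 374 = -346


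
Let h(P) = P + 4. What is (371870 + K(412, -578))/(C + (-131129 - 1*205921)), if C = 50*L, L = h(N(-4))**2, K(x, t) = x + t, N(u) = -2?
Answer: -185852/168425 ≈ -1.1035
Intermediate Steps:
h(P) = 4 + P
K(x, t) = t + x
L = 4 (L = (4 - 2)**2 = 2**2 = 4)
C = 200 (C = 50*4 = 200)
(371870 + K(412, -578))/(C + (-131129 - 1*205921)) = (371870 + (-578 + 412))/(200 + (-131129 - 1*205921)) = (371870 - 166)/(200 + (-131129 - 205921)) = 371704/(200 - 337050) = 371704/(-336850) = 371704*(-1/336850) = -185852/168425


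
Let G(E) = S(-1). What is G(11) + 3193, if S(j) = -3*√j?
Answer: 3193 - 3*I ≈ 3193.0 - 3.0*I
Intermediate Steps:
G(E) = -3*I
G(11) + 3193 = -3*I + 3193 = 3193 - 3*I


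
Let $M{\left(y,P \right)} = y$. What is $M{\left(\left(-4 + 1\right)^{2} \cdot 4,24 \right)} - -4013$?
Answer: $4049$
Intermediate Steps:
$M{\left(\left(-4 + 1\right)^{2} \cdot 4,24 \right)} - -4013 = \left(-4 + 1\right)^{2} \cdot 4 - -4013 = \left(-3\right)^{2} \cdot 4 + 4013 = 9 \cdot 4 + 4013 = 36 + 4013 = 4049$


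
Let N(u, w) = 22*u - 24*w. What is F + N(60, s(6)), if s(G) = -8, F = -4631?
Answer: -3119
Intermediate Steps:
N(u, w) = -24*w + 22*u
F + N(60, s(6)) = -4631 + (-24*(-8) + 22*60) = -4631 + (192 + 1320) = -4631 + 1512 = -3119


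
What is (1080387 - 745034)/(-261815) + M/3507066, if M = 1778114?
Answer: -355284093694/459101242395 ≈ -0.77387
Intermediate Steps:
(1080387 - 745034)/(-261815) + M/3507066 = (1080387 - 745034)/(-261815) + 1778114/3507066 = 335353*(-1/261815) + 1778114*(1/3507066) = -335353/261815 + 889057/1753533 = -355284093694/459101242395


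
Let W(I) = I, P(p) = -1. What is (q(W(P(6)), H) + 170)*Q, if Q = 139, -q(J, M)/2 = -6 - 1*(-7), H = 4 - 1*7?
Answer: 23352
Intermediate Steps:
H = -3 (H = 4 - 7 = -3)
q(J, M) = -2 (q(J, M) = -2*(-6 - 1*(-7)) = -2*(-6 + 7) = -2*1 = -2)
(q(W(P(6)), H) + 170)*Q = (-2 + 170)*139 = 168*139 = 23352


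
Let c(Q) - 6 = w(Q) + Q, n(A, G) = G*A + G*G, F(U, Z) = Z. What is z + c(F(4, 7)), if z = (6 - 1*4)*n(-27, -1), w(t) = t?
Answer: 76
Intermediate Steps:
n(A, G) = G² + A*G (n(A, G) = A*G + G² = G² + A*G)
c(Q) = 6 + 2*Q (c(Q) = 6 + (Q + Q) = 6 + 2*Q)
z = 56 (z = (6 - 1*4)*(-(-27 - 1)) = (6 - 4)*(-1*(-28)) = 2*28 = 56)
z + c(F(4, 7)) = 56 + (6 + 2*7) = 56 + (6 + 14) = 56 + 20 = 76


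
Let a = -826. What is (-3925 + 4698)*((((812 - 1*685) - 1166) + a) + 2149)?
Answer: 219532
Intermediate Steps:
(-3925 + 4698)*((((812 - 1*685) - 1166) + a) + 2149) = (-3925 + 4698)*((((812 - 1*685) - 1166) - 826) + 2149) = 773*((((812 - 685) - 1166) - 826) + 2149) = 773*(((127 - 1166) - 826) + 2149) = 773*((-1039 - 826) + 2149) = 773*(-1865 + 2149) = 773*284 = 219532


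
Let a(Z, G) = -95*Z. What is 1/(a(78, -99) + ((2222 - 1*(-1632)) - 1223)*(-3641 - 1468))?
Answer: -1/13449189 ≈ -7.4354e-8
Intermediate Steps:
1/(a(78, -99) + ((2222 - 1*(-1632)) - 1223)*(-3641 - 1468)) = 1/(-95*78 + ((2222 - 1*(-1632)) - 1223)*(-3641 - 1468)) = 1/(-7410 + ((2222 + 1632) - 1223)*(-5109)) = 1/(-7410 + (3854 - 1223)*(-5109)) = 1/(-7410 + 2631*(-5109)) = 1/(-7410 - 13441779) = 1/(-13449189) = -1/13449189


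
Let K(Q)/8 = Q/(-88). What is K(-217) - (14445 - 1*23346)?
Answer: 98128/11 ≈ 8920.7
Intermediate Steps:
K(Q) = -Q/11 (K(Q) = 8*(Q/(-88)) = 8*(Q*(-1/88)) = 8*(-Q/88) = -Q/11)
K(-217) - (14445 - 1*23346) = -1/11*(-217) - (14445 - 1*23346) = 217/11 - (14445 - 23346) = 217/11 - 1*(-8901) = 217/11 + 8901 = 98128/11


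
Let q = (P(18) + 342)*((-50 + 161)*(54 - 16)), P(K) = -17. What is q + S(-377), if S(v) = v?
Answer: 1370473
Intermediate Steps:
q = 1370850 (q = (-17 + 342)*((-50 + 161)*(54 - 16)) = 325*(111*38) = 325*4218 = 1370850)
q + S(-377) = 1370850 - 377 = 1370473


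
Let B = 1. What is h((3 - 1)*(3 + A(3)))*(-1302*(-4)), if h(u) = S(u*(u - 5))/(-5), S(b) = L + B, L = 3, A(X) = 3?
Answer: -20832/5 ≈ -4166.4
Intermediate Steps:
S(b) = 4 (S(b) = 3 + 1 = 4)
h(u) = -⅘ (h(u) = 4/(-5) = 4*(-⅕) = -⅘)
h((3 - 1)*(3 + A(3)))*(-1302*(-4)) = -(-5208)*(-4)/5 = -⅘*5208 = -20832/5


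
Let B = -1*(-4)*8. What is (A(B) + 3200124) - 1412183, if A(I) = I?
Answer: 1787973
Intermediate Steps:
B = 32 (B = 4*8 = 32)
(A(B) + 3200124) - 1412183 = (32 + 3200124) - 1412183 = 3200156 - 1412183 = 1787973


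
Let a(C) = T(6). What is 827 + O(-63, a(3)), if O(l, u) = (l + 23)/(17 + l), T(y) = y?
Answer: 19041/23 ≈ 827.87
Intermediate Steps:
a(C) = 6
O(l, u) = (23 + l)/(17 + l)
827 + O(-63, a(3)) = 827 + (23 - 63)/(17 - 63) = 827 - 40/(-46) = 827 - 1/46*(-40) = 827 + 20/23 = 19041/23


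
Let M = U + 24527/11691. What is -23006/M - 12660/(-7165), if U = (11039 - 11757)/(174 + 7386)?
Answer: -53951085611364/4697851189 ≈ -11484.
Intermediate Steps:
U = -359/3780 (U = -718/7560 = -718*1/7560 = -359/3780 ≈ -0.094974)
M = 3278333/1636740 (M = -359/3780 + 24527/11691 = 3278333/1636740 ≈ 2.0030)
-23006/M - 12660/(-7165) = -23006/3278333/1636740 - 12660/(-7165) = -23006*1636740/3278333 - 12660*(-1/7165) = -37654840440/3278333 + 2532/1433 = -53951085611364/4697851189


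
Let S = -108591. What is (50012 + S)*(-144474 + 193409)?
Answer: -2866563365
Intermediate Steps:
(50012 + S)*(-144474 + 193409) = (50012 - 108591)*(-144474 + 193409) = -58579*48935 = -2866563365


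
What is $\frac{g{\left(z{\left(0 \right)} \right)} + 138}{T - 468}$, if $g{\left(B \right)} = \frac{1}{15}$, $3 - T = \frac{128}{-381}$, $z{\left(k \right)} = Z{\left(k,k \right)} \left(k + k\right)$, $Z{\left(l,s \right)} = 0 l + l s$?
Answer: $- \frac{263017}{885185} \approx -0.29713$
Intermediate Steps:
$Z{\left(l,s \right)} = l s$ ($Z{\left(l,s \right)} = 0 + l s = l s$)
$z{\left(k \right)} = 2 k^{3}$ ($z{\left(k \right)} = k k \left(k + k\right) = k^{2} \cdot 2 k = 2 k^{3}$)
$T = \frac{1271}{381}$ ($T = 3 - \frac{128}{-381} = 3 - 128 \left(- \frac{1}{381}\right) = 3 - - \frac{128}{381} = 3 + \frac{128}{381} = \frac{1271}{381} \approx 3.336$)
$g{\left(B \right)} = \frac{1}{15}$
$\frac{g{\left(z{\left(0 \right)} \right)} + 138}{T - 468} = \frac{\frac{1}{15} + 138}{\frac{1271}{381} - 468} = \frac{2071}{15 \left(- \frac{177037}{381}\right)} = \frac{2071}{15} \left(- \frac{381}{177037}\right) = - \frac{263017}{885185}$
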